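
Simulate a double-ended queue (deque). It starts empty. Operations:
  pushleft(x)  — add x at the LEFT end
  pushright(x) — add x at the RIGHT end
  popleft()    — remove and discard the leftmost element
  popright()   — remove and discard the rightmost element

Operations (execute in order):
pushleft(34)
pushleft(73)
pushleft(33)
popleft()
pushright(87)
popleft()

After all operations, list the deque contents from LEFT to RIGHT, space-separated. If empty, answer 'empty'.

Answer: 34 87

Derivation:
pushleft(34): [34]
pushleft(73): [73, 34]
pushleft(33): [33, 73, 34]
popleft(): [73, 34]
pushright(87): [73, 34, 87]
popleft(): [34, 87]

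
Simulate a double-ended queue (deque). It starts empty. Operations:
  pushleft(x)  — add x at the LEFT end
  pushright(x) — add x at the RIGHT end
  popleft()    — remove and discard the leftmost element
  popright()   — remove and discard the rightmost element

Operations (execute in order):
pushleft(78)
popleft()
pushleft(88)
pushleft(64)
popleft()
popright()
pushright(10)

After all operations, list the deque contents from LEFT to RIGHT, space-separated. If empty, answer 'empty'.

pushleft(78): [78]
popleft(): []
pushleft(88): [88]
pushleft(64): [64, 88]
popleft(): [88]
popright(): []
pushright(10): [10]

Answer: 10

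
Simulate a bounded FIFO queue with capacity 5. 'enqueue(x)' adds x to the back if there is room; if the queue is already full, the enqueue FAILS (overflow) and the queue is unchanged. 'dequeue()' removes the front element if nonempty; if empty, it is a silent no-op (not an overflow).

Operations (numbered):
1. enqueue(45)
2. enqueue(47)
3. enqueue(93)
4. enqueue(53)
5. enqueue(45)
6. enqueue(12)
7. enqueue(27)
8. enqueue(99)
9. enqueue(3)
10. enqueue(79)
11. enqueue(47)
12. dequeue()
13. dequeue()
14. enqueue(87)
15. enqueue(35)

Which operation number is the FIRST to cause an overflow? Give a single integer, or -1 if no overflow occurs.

1. enqueue(45): size=1
2. enqueue(47): size=2
3. enqueue(93): size=3
4. enqueue(53): size=4
5. enqueue(45): size=5
6. enqueue(12): size=5=cap → OVERFLOW (fail)
7. enqueue(27): size=5=cap → OVERFLOW (fail)
8. enqueue(99): size=5=cap → OVERFLOW (fail)
9. enqueue(3): size=5=cap → OVERFLOW (fail)
10. enqueue(79): size=5=cap → OVERFLOW (fail)
11. enqueue(47): size=5=cap → OVERFLOW (fail)
12. dequeue(): size=4
13. dequeue(): size=3
14. enqueue(87): size=4
15. enqueue(35): size=5

Answer: 6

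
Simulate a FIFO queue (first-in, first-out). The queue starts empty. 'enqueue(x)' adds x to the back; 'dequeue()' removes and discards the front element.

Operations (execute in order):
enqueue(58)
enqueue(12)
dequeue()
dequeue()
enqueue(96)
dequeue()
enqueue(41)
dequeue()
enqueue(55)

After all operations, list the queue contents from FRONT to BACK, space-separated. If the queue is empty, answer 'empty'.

Answer: 55

Derivation:
enqueue(58): [58]
enqueue(12): [58, 12]
dequeue(): [12]
dequeue(): []
enqueue(96): [96]
dequeue(): []
enqueue(41): [41]
dequeue(): []
enqueue(55): [55]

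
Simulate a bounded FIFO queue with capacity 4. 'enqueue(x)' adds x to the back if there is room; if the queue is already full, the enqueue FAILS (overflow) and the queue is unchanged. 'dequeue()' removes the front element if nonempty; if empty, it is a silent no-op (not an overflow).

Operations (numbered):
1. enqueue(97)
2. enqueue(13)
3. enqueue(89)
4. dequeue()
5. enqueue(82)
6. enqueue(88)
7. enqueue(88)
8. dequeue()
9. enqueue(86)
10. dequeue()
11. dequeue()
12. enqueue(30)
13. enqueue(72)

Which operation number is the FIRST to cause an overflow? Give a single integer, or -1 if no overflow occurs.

Answer: 7

Derivation:
1. enqueue(97): size=1
2. enqueue(13): size=2
3. enqueue(89): size=3
4. dequeue(): size=2
5. enqueue(82): size=3
6. enqueue(88): size=4
7. enqueue(88): size=4=cap → OVERFLOW (fail)
8. dequeue(): size=3
9. enqueue(86): size=4
10. dequeue(): size=3
11. dequeue(): size=2
12. enqueue(30): size=3
13. enqueue(72): size=4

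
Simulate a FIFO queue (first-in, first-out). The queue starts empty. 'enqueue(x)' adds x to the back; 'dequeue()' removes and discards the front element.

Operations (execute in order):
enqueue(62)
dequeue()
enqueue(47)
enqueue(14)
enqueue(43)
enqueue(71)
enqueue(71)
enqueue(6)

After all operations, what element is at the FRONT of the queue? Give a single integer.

Answer: 47

Derivation:
enqueue(62): queue = [62]
dequeue(): queue = []
enqueue(47): queue = [47]
enqueue(14): queue = [47, 14]
enqueue(43): queue = [47, 14, 43]
enqueue(71): queue = [47, 14, 43, 71]
enqueue(71): queue = [47, 14, 43, 71, 71]
enqueue(6): queue = [47, 14, 43, 71, 71, 6]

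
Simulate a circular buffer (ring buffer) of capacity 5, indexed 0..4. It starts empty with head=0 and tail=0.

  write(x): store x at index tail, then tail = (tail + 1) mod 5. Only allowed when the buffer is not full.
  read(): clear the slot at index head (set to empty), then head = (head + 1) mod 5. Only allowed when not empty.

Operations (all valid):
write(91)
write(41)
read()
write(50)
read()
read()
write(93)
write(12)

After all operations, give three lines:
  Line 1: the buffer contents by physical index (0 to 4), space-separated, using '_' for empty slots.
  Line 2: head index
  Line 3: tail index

Answer: _ _ _ 93 12
3
0

Derivation:
write(91): buf=[91 _ _ _ _], head=0, tail=1, size=1
write(41): buf=[91 41 _ _ _], head=0, tail=2, size=2
read(): buf=[_ 41 _ _ _], head=1, tail=2, size=1
write(50): buf=[_ 41 50 _ _], head=1, tail=3, size=2
read(): buf=[_ _ 50 _ _], head=2, tail=3, size=1
read(): buf=[_ _ _ _ _], head=3, tail=3, size=0
write(93): buf=[_ _ _ 93 _], head=3, tail=4, size=1
write(12): buf=[_ _ _ 93 12], head=3, tail=0, size=2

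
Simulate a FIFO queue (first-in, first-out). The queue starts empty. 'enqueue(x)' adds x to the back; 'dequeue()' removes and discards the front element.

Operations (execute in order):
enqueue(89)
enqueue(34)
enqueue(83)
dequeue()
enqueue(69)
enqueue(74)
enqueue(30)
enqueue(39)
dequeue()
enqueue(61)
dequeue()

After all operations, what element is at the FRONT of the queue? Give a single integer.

enqueue(89): queue = [89]
enqueue(34): queue = [89, 34]
enqueue(83): queue = [89, 34, 83]
dequeue(): queue = [34, 83]
enqueue(69): queue = [34, 83, 69]
enqueue(74): queue = [34, 83, 69, 74]
enqueue(30): queue = [34, 83, 69, 74, 30]
enqueue(39): queue = [34, 83, 69, 74, 30, 39]
dequeue(): queue = [83, 69, 74, 30, 39]
enqueue(61): queue = [83, 69, 74, 30, 39, 61]
dequeue(): queue = [69, 74, 30, 39, 61]

Answer: 69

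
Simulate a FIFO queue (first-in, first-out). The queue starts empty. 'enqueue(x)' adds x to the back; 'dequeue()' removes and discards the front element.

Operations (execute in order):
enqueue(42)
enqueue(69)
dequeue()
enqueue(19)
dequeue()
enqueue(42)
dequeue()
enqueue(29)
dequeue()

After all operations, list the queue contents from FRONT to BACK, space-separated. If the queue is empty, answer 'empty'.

enqueue(42): [42]
enqueue(69): [42, 69]
dequeue(): [69]
enqueue(19): [69, 19]
dequeue(): [19]
enqueue(42): [19, 42]
dequeue(): [42]
enqueue(29): [42, 29]
dequeue(): [29]

Answer: 29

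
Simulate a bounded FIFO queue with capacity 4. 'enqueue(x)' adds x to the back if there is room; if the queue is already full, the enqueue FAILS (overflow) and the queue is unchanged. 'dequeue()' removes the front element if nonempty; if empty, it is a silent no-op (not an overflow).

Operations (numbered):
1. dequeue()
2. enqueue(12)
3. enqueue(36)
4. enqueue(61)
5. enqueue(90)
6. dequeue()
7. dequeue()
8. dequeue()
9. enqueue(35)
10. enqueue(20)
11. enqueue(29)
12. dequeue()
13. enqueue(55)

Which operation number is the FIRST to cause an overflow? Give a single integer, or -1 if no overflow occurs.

Answer: -1

Derivation:
1. dequeue(): empty, no-op, size=0
2. enqueue(12): size=1
3. enqueue(36): size=2
4. enqueue(61): size=3
5. enqueue(90): size=4
6. dequeue(): size=3
7. dequeue(): size=2
8. dequeue(): size=1
9. enqueue(35): size=2
10. enqueue(20): size=3
11. enqueue(29): size=4
12. dequeue(): size=3
13. enqueue(55): size=4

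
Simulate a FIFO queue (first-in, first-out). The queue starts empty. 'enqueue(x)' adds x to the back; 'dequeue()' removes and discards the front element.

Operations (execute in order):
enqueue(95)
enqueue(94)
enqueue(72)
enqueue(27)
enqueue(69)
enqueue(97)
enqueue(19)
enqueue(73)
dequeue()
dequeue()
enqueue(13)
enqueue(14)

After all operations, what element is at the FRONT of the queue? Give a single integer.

Answer: 72

Derivation:
enqueue(95): queue = [95]
enqueue(94): queue = [95, 94]
enqueue(72): queue = [95, 94, 72]
enqueue(27): queue = [95, 94, 72, 27]
enqueue(69): queue = [95, 94, 72, 27, 69]
enqueue(97): queue = [95, 94, 72, 27, 69, 97]
enqueue(19): queue = [95, 94, 72, 27, 69, 97, 19]
enqueue(73): queue = [95, 94, 72, 27, 69, 97, 19, 73]
dequeue(): queue = [94, 72, 27, 69, 97, 19, 73]
dequeue(): queue = [72, 27, 69, 97, 19, 73]
enqueue(13): queue = [72, 27, 69, 97, 19, 73, 13]
enqueue(14): queue = [72, 27, 69, 97, 19, 73, 13, 14]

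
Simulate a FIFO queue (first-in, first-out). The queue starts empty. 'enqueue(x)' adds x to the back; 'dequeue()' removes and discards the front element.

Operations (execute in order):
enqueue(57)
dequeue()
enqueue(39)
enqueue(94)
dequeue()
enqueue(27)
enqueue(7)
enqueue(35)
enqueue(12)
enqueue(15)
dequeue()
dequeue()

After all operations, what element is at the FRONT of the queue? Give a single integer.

Answer: 7

Derivation:
enqueue(57): queue = [57]
dequeue(): queue = []
enqueue(39): queue = [39]
enqueue(94): queue = [39, 94]
dequeue(): queue = [94]
enqueue(27): queue = [94, 27]
enqueue(7): queue = [94, 27, 7]
enqueue(35): queue = [94, 27, 7, 35]
enqueue(12): queue = [94, 27, 7, 35, 12]
enqueue(15): queue = [94, 27, 7, 35, 12, 15]
dequeue(): queue = [27, 7, 35, 12, 15]
dequeue(): queue = [7, 35, 12, 15]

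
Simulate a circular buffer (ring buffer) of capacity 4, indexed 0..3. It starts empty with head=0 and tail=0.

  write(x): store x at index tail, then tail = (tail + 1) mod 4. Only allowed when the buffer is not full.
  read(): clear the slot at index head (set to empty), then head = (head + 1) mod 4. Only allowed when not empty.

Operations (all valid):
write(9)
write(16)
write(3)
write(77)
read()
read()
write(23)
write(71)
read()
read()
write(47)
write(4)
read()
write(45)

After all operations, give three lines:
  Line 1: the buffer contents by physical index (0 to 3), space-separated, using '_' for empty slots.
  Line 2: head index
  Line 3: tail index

Answer: 45 71 47 4
1
1

Derivation:
write(9): buf=[9 _ _ _], head=0, tail=1, size=1
write(16): buf=[9 16 _ _], head=0, tail=2, size=2
write(3): buf=[9 16 3 _], head=0, tail=3, size=3
write(77): buf=[9 16 3 77], head=0, tail=0, size=4
read(): buf=[_ 16 3 77], head=1, tail=0, size=3
read(): buf=[_ _ 3 77], head=2, tail=0, size=2
write(23): buf=[23 _ 3 77], head=2, tail=1, size=3
write(71): buf=[23 71 3 77], head=2, tail=2, size=4
read(): buf=[23 71 _ 77], head=3, tail=2, size=3
read(): buf=[23 71 _ _], head=0, tail=2, size=2
write(47): buf=[23 71 47 _], head=0, tail=3, size=3
write(4): buf=[23 71 47 4], head=0, tail=0, size=4
read(): buf=[_ 71 47 4], head=1, tail=0, size=3
write(45): buf=[45 71 47 4], head=1, tail=1, size=4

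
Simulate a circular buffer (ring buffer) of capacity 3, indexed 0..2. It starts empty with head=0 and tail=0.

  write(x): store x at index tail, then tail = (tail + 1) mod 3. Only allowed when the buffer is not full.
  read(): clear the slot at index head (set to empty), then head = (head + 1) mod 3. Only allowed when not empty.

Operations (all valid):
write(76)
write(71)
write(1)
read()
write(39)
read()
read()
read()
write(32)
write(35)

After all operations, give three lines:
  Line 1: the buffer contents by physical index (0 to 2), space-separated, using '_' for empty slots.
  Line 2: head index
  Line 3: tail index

Answer: _ 32 35
1
0

Derivation:
write(76): buf=[76 _ _], head=0, tail=1, size=1
write(71): buf=[76 71 _], head=0, tail=2, size=2
write(1): buf=[76 71 1], head=0, tail=0, size=3
read(): buf=[_ 71 1], head=1, tail=0, size=2
write(39): buf=[39 71 1], head=1, tail=1, size=3
read(): buf=[39 _ 1], head=2, tail=1, size=2
read(): buf=[39 _ _], head=0, tail=1, size=1
read(): buf=[_ _ _], head=1, tail=1, size=0
write(32): buf=[_ 32 _], head=1, tail=2, size=1
write(35): buf=[_ 32 35], head=1, tail=0, size=2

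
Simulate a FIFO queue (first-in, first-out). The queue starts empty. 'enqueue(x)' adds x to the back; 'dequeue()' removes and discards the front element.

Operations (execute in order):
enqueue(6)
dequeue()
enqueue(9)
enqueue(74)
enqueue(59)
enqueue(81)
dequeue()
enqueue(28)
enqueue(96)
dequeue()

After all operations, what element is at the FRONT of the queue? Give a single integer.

Answer: 59

Derivation:
enqueue(6): queue = [6]
dequeue(): queue = []
enqueue(9): queue = [9]
enqueue(74): queue = [9, 74]
enqueue(59): queue = [9, 74, 59]
enqueue(81): queue = [9, 74, 59, 81]
dequeue(): queue = [74, 59, 81]
enqueue(28): queue = [74, 59, 81, 28]
enqueue(96): queue = [74, 59, 81, 28, 96]
dequeue(): queue = [59, 81, 28, 96]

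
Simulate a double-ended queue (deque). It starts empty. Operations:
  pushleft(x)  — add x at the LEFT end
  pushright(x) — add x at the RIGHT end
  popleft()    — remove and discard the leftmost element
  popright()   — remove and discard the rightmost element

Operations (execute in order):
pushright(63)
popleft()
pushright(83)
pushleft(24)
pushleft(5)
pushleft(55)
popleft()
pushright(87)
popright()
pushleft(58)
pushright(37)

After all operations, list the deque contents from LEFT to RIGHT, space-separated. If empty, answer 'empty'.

Answer: 58 5 24 83 37

Derivation:
pushright(63): [63]
popleft(): []
pushright(83): [83]
pushleft(24): [24, 83]
pushleft(5): [5, 24, 83]
pushleft(55): [55, 5, 24, 83]
popleft(): [5, 24, 83]
pushright(87): [5, 24, 83, 87]
popright(): [5, 24, 83]
pushleft(58): [58, 5, 24, 83]
pushright(37): [58, 5, 24, 83, 37]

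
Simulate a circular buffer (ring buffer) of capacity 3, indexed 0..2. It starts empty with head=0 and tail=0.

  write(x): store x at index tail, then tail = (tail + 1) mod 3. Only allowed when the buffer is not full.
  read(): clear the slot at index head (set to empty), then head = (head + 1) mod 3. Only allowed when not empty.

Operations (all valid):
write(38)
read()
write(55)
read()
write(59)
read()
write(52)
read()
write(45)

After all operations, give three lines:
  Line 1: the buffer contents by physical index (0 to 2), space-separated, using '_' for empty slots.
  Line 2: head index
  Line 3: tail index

write(38): buf=[38 _ _], head=0, tail=1, size=1
read(): buf=[_ _ _], head=1, tail=1, size=0
write(55): buf=[_ 55 _], head=1, tail=2, size=1
read(): buf=[_ _ _], head=2, tail=2, size=0
write(59): buf=[_ _ 59], head=2, tail=0, size=1
read(): buf=[_ _ _], head=0, tail=0, size=0
write(52): buf=[52 _ _], head=0, tail=1, size=1
read(): buf=[_ _ _], head=1, tail=1, size=0
write(45): buf=[_ 45 _], head=1, tail=2, size=1

Answer: _ 45 _
1
2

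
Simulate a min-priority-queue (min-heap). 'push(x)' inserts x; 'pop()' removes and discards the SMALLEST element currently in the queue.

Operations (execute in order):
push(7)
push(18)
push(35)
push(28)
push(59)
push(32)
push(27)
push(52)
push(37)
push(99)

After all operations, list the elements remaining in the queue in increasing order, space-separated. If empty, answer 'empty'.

Answer: 7 18 27 28 32 35 37 52 59 99

Derivation:
push(7): heap contents = [7]
push(18): heap contents = [7, 18]
push(35): heap contents = [7, 18, 35]
push(28): heap contents = [7, 18, 28, 35]
push(59): heap contents = [7, 18, 28, 35, 59]
push(32): heap contents = [7, 18, 28, 32, 35, 59]
push(27): heap contents = [7, 18, 27, 28, 32, 35, 59]
push(52): heap contents = [7, 18, 27, 28, 32, 35, 52, 59]
push(37): heap contents = [7, 18, 27, 28, 32, 35, 37, 52, 59]
push(99): heap contents = [7, 18, 27, 28, 32, 35, 37, 52, 59, 99]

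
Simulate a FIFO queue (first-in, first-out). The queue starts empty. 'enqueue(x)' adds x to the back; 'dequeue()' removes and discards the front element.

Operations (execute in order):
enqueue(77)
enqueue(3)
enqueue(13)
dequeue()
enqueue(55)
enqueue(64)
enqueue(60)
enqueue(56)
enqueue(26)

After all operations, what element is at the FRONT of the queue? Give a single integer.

enqueue(77): queue = [77]
enqueue(3): queue = [77, 3]
enqueue(13): queue = [77, 3, 13]
dequeue(): queue = [3, 13]
enqueue(55): queue = [3, 13, 55]
enqueue(64): queue = [3, 13, 55, 64]
enqueue(60): queue = [3, 13, 55, 64, 60]
enqueue(56): queue = [3, 13, 55, 64, 60, 56]
enqueue(26): queue = [3, 13, 55, 64, 60, 56, 26]

Answer: 3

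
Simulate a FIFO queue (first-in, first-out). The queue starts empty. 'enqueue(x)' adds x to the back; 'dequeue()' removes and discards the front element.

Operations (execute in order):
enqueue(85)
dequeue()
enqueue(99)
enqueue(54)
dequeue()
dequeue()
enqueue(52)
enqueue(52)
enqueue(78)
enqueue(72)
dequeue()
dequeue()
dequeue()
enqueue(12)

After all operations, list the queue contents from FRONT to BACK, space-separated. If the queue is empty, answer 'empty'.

enqueue(85): [85]
dequeue(): []
enqueue(99): [99]
enqueue(54): [99, 54]
dequeue(): [54]
dequeue(): []
enqueue(52): [52]
enqueue(52): [52, 52]
enqueue(78): [52, 52, 78]
enqueue(72): [52, 52, 78, 72]
dequeue(): [52, 78, 72]
dequeue(): [78, 72]
dequeue(): [72]
enqueue(12): [72, 12]

Answer: 72 12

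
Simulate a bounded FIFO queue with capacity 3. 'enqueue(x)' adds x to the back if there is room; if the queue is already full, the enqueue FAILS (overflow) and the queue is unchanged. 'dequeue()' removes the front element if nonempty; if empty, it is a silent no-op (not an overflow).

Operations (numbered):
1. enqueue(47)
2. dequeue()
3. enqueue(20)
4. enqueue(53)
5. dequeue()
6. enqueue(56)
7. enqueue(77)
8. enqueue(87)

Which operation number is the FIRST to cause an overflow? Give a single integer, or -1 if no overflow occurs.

Answer: 8

Derivation:
1. enqueue(47): size=1
2. dequeue(): size=0
3. enqueue(20): size=1
4. enqueue(53): size=2
5. dequeue(): size=1
6. enqueue(56): size=2
7. enqueue(77): size=3
8. enqueue(87): size=3=cap → OVERFLOW (fail)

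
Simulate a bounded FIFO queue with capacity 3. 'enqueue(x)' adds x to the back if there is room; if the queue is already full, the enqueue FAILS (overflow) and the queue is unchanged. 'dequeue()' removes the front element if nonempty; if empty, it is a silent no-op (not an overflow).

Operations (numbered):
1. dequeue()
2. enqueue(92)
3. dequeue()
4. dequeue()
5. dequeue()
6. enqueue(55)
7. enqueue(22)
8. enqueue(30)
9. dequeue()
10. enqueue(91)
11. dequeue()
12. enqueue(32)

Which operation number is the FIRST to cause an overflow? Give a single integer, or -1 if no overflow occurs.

1. dequeue(): empty, no-op, size=0
2. enqueue(92): size=1
3. dequeue(): size=0
4. dequeue(): empty, no-op, size=0
5. dequeue(): empty, no-op, size=0
6. enqueue(55): size=1
7. enqueue(22): size=2
8. enqueue(30): size=3
9. dequeue(): size=2
10. enqueue(91): size=3
11. dequeue(): size=2
12. enqueue(32): size=3

Answer: -1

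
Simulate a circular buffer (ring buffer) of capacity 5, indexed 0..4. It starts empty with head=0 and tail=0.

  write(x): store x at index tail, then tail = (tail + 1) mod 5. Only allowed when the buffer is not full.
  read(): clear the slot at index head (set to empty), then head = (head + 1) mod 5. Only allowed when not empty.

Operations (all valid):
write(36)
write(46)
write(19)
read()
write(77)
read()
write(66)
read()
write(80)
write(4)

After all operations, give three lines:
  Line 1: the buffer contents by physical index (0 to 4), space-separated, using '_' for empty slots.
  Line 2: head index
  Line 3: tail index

write(36): buf=[36 _ _ _ _], head=0, tail=1, size=1
write(46): buf=[36 46 _ _ _], head=0, tail=2, size=2
write(19): buf=[36 46 19 _ _], head=0, tail=3, size=3
read(): buf=[_ 46 19 _ _], head=1, tail=3, size=2
write(77): buf=[_ 46 19 77 _], head=1, tail=4, size=3
read(): buf=[_ _ 19 77 _], head=2, tail=4, size=2
write(66): buf=[_ _ 19 77 66], head=2, tail=0, size=3
read(): buf=[_ _ _ 77 66], head=3, tail=0, size=2
write(80): buf=[80 _ _ 77 66], head=3, tail=1, size=3
write(4): buf=[80 4 _ 77 66], head=3, tail=2, size=4

Answer: 80 4 _ 77 66
3
2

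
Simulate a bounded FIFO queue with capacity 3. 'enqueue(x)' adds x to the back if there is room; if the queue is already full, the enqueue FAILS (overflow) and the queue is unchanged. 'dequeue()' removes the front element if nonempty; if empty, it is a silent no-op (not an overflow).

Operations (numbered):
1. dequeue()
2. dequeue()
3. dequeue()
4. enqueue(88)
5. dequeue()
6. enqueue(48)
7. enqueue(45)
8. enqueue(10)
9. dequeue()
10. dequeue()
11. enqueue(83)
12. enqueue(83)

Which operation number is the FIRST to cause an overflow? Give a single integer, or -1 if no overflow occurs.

Answer: -1

Derivation:
1. dequeue(): empty, no-op, size=0
2. dequeue(): empty, no-op, size=0
3. dequeue(): empty, no-op, size=0
4. enqueue(88): size=1
5. dequeue(): size=0
6. enqueue(48): size=1
7. enqueue(45): size=2
8. enqueue(10): size=3
9. dequeue(): size=2
10. dequeue(): size=1
11. enqueue(83): size=2
12. enqueue(83): size=3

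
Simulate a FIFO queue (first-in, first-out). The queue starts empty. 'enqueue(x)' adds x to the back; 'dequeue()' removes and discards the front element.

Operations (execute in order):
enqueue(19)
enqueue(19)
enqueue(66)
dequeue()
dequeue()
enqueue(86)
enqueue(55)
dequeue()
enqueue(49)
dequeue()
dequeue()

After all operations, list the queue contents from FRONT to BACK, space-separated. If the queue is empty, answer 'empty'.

enqueue(19): [19]
enqueue(19): [19, 19]
enqueue(66): [19, 19, 66]
dequeue(): [19, 66]
dequeue(): [66]
enqueue(86): [66, 86]
enqueue(55): [66, 86, 55]
dequeue(): [86, 55]
enqueue(49): [86, 55, 49]
dequeue(): [55, 49]
dequeue(): [49]

Answer: 49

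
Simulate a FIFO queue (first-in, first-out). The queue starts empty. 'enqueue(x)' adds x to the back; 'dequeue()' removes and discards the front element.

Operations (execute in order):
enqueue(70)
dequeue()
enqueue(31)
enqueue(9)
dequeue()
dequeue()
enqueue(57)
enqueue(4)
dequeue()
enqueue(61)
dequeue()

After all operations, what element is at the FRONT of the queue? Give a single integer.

Answer: 61

Derivation:
enqueue(70): queue = [70]
dequeue(): queue = []
enqueue(31): queue = [31]
enqueue(9): queue = [31, 9]
dequeue(): queue = [9]
dequeue(): queue = []
enqueue(57): queue = [57]
enqueue(4): queue = [57, 4]
dequeue(): queue = [4]
enqueue(61): queue = [4, 61]
dequeue(): queue = [61]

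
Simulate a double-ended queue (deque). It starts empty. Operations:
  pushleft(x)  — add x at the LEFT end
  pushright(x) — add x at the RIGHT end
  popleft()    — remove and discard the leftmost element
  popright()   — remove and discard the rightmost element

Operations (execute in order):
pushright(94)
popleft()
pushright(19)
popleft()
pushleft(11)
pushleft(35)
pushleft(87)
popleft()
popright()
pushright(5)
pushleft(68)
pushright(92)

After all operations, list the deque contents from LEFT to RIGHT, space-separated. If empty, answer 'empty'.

Answer: 68 35 5 92

Derivation:
pushright(94): [94]
popleft(): []
pushright(19): [19]
popleft(): []
pushleft(11): [11]
pushleft(35): [35, 11]
pushleft(87): [87, 35, 11]
popleft(): [35, 11]
popright(): [35]
pushright(5): [35, 5]
pushleft(68): [68, 35, 5]
pushright(92): [68, 35, 5, 92]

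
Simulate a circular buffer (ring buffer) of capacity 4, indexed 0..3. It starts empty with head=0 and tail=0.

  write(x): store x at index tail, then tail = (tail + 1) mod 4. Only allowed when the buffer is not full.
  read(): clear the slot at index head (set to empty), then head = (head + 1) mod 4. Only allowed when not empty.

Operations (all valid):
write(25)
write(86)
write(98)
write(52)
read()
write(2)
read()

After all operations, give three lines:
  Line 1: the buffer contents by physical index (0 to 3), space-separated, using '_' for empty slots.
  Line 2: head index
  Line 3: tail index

write(25): buf=[25 _ _ _], head=0, tail=1, size=1
write(86): buf=[25 86 _ _], head=0, tail=2, size=2
write(98): buf=[25 86 98 _], head=0, tail=3, size=3
write(52): buf=[25 86 98 52], head=0, tail=0, size=4
read(): buf=[_ 86 98 52], head=1, tail=0, size=3
write(2): buf=[2 86 98 52], head=1, tail=1, size=4
read(): buf=[2 _ 98 52], head=2, tail=1, size=3

Answer: 2 _ 98 52
2
1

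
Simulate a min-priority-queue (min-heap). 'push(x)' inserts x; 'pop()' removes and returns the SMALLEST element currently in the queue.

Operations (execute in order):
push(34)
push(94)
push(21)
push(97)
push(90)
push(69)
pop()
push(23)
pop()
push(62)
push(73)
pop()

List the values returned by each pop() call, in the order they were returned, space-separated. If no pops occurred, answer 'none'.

Answer: 21 23 34

Derivation:
push(34): heap contents = [34]
push(94): heap contents = [34, 94]
push(21): heap contents = [21, 34, 94]
push(97): heap contents = [21, 34, 94, 97]
push(90): heap contents = [21, 34, 90, 94, 97]
push(69): heap contents = [21, 34, 69, 90, 94, 97]
pop() → 21: heap contents = [34, 69, 90, 94, 97]
push(23): heap contents = [23, 34, 69, 90, 94, 97]
pop() → 23: heap contents = [34, 69, 90, 94, 97]
push(62): heap contents = [34, 62, 69, 90, 94, 97]
push(73): heap contents = [34, 62, 69, 73, 90, 94, 97]
pop() → 34: heap contents = [62, 69, 73, 90, 94, 97]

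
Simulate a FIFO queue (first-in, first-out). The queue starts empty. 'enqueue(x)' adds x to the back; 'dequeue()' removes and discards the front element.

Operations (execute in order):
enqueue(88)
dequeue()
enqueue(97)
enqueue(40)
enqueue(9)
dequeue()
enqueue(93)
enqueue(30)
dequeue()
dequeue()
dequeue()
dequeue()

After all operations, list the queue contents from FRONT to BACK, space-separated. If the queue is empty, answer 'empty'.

Answer: empty

Derivation:
enqueue(88): [88]
dequeue(): []
enqueue(97): [97]
enqueue(40): [97, 40]
enqueue(9): [97, 40, 9]
dequeue(): [40, 9]
enqueue(93): [40, 9, 93]
enqueue(30): [40, 9, 93, 30]
dequeue(): [9, 93, 30]
dequeue(): [93, 30]
dequeue(): [30]
dequeue(): []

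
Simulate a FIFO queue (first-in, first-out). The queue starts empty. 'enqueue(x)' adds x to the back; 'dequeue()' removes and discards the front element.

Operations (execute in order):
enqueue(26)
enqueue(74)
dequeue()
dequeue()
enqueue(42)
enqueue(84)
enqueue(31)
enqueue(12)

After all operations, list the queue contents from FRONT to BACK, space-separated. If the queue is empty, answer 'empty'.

Answer: 42 84 31 12

Derivation:
enqueue(26): [26]
enqueue(74): [26, 74]
dequeue(): [74]
dequeue(): []
enqueue(42): [42]
enqueue(84): [42, 84]
enqueue(31): [42, 84, 31]
enqueue(12): [42, 84, 31, 12]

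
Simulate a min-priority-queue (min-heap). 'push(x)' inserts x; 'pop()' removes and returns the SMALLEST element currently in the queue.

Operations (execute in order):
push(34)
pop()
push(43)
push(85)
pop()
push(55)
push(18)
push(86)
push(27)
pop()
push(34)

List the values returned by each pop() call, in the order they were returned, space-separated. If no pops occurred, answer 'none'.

Answer: 34 43 18

Derivation:
push(34): heap contents = [34]
pop() → 34: heap contents = []
push(43): heap contents = [43]
push(85): heap contents = [43, 85]
pop() → 43: heap contents = [85]
push(55): heap contents = [55, 85]
push(18): heap contents = [18, 55, 85]
push(86): heap contents = [18, 55, 85, 86]
push(27): heap contents = [18, 27, 55, 85, 86]
pop() → 18: heap contents = [27, 55, 85, 86]
push(34): heap contents = [27, 34, 55, 85, 86]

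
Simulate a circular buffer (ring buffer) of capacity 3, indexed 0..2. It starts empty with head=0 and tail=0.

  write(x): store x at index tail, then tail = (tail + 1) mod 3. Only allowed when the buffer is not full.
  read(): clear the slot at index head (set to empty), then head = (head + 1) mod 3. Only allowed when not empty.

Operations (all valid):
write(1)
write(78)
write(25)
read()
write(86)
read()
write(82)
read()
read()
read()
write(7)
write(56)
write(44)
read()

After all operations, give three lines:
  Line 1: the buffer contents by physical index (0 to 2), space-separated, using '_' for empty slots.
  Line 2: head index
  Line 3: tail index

Answer: 56 44 _
0
2

Derivation:
write(1): buf=[1 _ _], head=0, tail=1, size=1
write(78): buf=[1 78 _], head=0, tail=2, size=2
write(25): buf=[1 78 25], head=0, tail=0, size=3
read(): buf=[_ 78 25], head=1, tail=0, size=2
write(86): buf=[86 78 25], head=1, tail=1, size=3
read(): buf=[86 _ 25], head=2, tail=1, size=2
write(82): buf=[86 82 25], head=2, tail=2, size=3
read(): buf=[86 82 _], head=0, tail=2, size=2
read(): buf=[_ 82 _], head=1, tail=2, size=1
read(): buf=[_ _ _], head=2, tail=2, size=0
write(7): buf=[_ _ 7], head=2, tail=0, size=1
write(56): buf=[56 _ 7], head=2, tail=1, size=2
write(44): buf=[56 44 7], head=2, tail=2, size=3
read(): buf=[56 44 _], head=0, tail=2, size=2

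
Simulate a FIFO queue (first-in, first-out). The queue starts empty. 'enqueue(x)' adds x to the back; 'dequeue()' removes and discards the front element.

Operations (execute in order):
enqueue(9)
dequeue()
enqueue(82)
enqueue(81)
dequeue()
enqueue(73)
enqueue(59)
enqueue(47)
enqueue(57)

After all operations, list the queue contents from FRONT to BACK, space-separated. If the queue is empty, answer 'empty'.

enqueue(9): [9]
dequeue(): []
enqueue(82): [82]
enqueue(81): [82, 81]
dequeue(): [81]
enqueue(73): [81, 73]
enqueue(59): [81, 73, 59]
enqueue(47): [81, 73, 59, 47]
enqueue(57): [81, 73, 59, 47, 57]

Answer: 81 73 59 47 57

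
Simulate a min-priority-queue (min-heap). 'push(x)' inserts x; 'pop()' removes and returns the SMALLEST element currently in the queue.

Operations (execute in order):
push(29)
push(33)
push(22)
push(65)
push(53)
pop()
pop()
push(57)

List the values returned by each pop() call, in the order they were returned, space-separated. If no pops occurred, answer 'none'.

push(29): heap contents = [29]
push(33): heap contents = [29, 33]
push(22): heap contents = [22, 29, 33]
push(65): heap contents = [22, 29, 33, 65]
push(53): heap contents = [22, 29, 33, 53, 65]
pop() → 22: heap contents = [29, 33, 53, 65]
pop() → 29: heap contents = [33, 53, 65]
push(57): heap contents = [33, 53, 57, 65]

Answer: 22 29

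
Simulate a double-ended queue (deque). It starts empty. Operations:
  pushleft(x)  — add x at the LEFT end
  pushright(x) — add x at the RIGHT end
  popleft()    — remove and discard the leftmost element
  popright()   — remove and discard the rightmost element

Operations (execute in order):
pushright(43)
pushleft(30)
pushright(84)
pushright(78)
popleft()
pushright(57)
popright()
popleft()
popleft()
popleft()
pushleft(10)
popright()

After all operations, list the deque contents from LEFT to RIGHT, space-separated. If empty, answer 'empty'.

pushright(43): [43]
pushleft(30): [30, 43]
pushright(84): [30, 43, 84]
pushright(78): [30, 43, 84, 78]
popleft(): [43, 84, 78]
pushright(57): [43, 84, 78, 57]
popright(): [43, 84, 78]
popleft(): [84, 78]
popleft(): [78]
popleft(): []
pushleft(10): [10]
popright(): []

Answer: empty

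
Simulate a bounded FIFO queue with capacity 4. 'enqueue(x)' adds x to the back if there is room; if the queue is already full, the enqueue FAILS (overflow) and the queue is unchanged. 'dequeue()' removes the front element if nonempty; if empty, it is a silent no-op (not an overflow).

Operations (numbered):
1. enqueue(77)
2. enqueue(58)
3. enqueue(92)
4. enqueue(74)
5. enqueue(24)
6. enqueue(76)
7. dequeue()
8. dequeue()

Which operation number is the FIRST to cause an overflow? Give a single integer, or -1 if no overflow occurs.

Answer: 5

Derivation:
1. enqueue(77): size=1
2. enqueue(58): size=2
3. enqueue(92): size=3
4. enqueue(74): size=4
5. enqueue(24): size=4=cap → OVERFLOW (fail)
6. enqueue(76): size=4=cap → OVERFLOW (fail)
7. dequeue(): size=3
8. dequeue(): size=2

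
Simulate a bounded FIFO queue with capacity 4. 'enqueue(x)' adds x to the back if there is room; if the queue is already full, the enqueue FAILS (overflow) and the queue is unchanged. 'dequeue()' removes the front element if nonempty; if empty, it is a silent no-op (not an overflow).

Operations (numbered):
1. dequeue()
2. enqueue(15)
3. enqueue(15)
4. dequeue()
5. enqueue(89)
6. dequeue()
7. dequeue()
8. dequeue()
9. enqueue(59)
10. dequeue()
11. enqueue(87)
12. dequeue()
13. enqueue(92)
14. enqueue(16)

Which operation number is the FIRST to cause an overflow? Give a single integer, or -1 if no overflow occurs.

Answer: -1

Derivation:
1. dequeue(): empty, no-op, size=0
2. enqueue(15): size=1
3. enqueue(15): size=2
4. dequeue(): size=1
5. enqueue(89): size=2
6. dequeue(): size=1
7. dequeue(): size=0
8. dequeue(): empty, no-op, size=0
9. enqueue(59): size=1
10. dequeue(): size=0
11. enqueue(87): size=1
12. dequeue(): size=0
13. enqueue(92): size=1
14. enqueue(16): size=2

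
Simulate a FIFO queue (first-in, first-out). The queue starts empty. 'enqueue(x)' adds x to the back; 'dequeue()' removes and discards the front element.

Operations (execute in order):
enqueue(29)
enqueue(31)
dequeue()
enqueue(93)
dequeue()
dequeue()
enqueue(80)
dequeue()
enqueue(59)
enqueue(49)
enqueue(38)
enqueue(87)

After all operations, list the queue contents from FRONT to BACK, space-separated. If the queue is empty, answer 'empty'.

Answer: 59 49 38 87

Derivation:
enqueue(29): [29]
enqueue(31): [29, 31]
dequeue(): [31]
enqueue(93): [31, 93]
dequeue(): [93]
dequeue(): []
enqueue(80): [80]
dequeue(): []
enqueue(59): [59]
enqueue(49): [59, 49]
enqueue(38): [59, 49, 38]
enqueue(87): [59, 49, 38, 87]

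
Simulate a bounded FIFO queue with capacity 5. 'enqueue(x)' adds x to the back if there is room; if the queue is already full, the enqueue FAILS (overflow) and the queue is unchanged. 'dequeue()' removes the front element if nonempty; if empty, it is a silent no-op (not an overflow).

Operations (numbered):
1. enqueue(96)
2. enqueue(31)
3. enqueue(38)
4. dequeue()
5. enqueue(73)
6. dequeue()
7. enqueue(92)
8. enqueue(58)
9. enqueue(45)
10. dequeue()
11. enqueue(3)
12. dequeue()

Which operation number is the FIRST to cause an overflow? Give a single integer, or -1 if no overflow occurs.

Answer: -1

Derivation:
1. enqueue(96): size=1
2. enqueue(31): size=2
3. enqueue(38): size=3
4. dequeue(): size=2
5. enqueue(73): size=3
6. dequeue(): size=2
7. enqueue(92): size=3
8. enqueue(58): size=4
9. enqueue(45): size=5
10. dequeue(): size=4
11. enqueue(3): size=5
12. dequeue(): size=4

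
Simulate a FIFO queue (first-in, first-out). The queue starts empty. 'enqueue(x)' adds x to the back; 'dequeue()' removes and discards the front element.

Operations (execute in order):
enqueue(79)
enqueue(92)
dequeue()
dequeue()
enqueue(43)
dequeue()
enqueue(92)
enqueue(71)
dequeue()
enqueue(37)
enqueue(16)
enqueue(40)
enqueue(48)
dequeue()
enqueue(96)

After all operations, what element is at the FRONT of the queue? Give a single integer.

Answer: 37

Derivation:
enqueue(79): queue = [79]
enqueue(92): queue = [79, 92]
dequeue(): queue = [92]
dequeue(): queue = []
enqueue(43): queue = [43]
dequeue(): queue = []
enqueue(92): queue = [92]
enqueue(71): queue = [92, 71]
dequeue(): queue = [71]
enqueue(37): queue = [71, 37]
enqueue(16): queue = [71, 37, 16]
enqueue(40): queue = [71, 37, 16, 40]
enqueue(48): queue = [71, 37, 16, 40, 48]
dequeue(): queue = [37, 16, 40, 48]
enqueue(96): queue = [37, 16, 40, 48, 96]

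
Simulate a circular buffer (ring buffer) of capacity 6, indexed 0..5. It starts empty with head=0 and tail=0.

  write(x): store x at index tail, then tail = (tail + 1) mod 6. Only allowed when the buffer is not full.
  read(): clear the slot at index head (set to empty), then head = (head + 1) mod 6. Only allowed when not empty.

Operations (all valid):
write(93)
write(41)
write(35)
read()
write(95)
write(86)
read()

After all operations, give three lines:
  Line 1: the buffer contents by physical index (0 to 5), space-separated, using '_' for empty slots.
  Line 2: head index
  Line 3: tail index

Answer: _ _ 35 95 86 _
2
5

Derivation:
write(93): buf=[93 _ _ _ _ _], head=0, tail=1, size=1
write(41): buf=[93 41 _ _ _ _], head=0, tail=2, size=2
write(35): buf=[93 41 35 _ _ _], head=0, tail=3, size=3
read(): buf=[_ 41 35 _ _ _], head=1, tail=3, size=2
write(95): buf=[_ 41 35 95 _ _], head=1, tail=4, size=3
write(86): buf=[_ 41 35 95 86 _], head=1, tail=5, size=4
read(): buf=[_ _ 35 95 86 _], head=2, tail=5, size=3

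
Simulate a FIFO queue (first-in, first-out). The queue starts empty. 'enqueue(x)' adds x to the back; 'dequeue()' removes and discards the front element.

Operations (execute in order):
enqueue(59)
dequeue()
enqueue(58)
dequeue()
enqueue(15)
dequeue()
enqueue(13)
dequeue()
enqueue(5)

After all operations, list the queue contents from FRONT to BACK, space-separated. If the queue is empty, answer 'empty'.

enqueue(59): [59]
dequeue(): []
enqueue(58): [58]
dequeue(): []
enqueue(15): [15]
dequeue(): []
enqueue(13): [13]
dequeue(): []
enqueue(5): [5]

Answer: 5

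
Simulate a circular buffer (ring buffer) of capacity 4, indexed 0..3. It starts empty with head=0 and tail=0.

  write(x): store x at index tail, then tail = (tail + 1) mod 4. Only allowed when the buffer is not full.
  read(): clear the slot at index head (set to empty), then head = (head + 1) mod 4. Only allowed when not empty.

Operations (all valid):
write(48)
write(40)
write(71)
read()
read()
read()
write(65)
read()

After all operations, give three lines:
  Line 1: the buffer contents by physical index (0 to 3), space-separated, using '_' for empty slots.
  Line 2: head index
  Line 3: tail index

write(48): buf=[48 _ _ _], head=0, tail=1, size=1
write(40): buf=[48 40 _ _], head=0, tail=2, size=2
write(71): buf=[48 40 71 _], head=0, tail=3, size=3
read(): buf=[_ 40 71 _], head=1, tail=3, size=2
read(): buf=[_ _ 71 _], head=2, tail=3, size=1
read(): buf=[_ _ _ _], head=3, tail=3, size=0
write(65): buf=[_ _ _ 65], head=3, tail=0, size=1
read(): buf=[_ _ _ _], head=0, tail=0, size=0

Answer: _ _ _ _
0
0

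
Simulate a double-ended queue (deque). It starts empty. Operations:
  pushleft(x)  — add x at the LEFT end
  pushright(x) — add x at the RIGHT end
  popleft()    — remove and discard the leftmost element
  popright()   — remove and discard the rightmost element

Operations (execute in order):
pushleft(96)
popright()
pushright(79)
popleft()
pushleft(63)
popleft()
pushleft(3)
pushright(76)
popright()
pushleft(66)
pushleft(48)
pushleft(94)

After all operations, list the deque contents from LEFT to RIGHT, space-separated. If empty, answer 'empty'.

pushleft(96): [96]
popright(): []
pushright(79): [79]
popleft(): []
pushleft(63): [63]
popleft(): []
pushleft(3): [3]
pushright(76): [3, 76]
popright(): [3]
pushleft(66): [66, 3]
pushleft(48): [48, 66, 3]
pushleft(94): [94, 48, 66, 3]

Answer: 94 48 66 3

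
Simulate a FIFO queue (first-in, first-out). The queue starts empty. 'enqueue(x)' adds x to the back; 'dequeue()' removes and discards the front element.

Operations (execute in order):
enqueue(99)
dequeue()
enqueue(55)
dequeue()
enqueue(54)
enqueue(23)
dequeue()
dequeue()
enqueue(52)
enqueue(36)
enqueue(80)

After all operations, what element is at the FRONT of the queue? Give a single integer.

enqueue(99): queue = [99]
dequeue(): queue = []
enqueue(55): queue = [55]
dequeue(): queue = []
enqueue(54): queue = [54]
enqueue(23): queue = [54, 23]
dequeue(): queue = [23]
dequeue(): queue = []
enqueue(52): queue = [52]
enqueue(36): queue = [52, 36]
enqueue(80): queue = [52, 36, 80]

Answer: 52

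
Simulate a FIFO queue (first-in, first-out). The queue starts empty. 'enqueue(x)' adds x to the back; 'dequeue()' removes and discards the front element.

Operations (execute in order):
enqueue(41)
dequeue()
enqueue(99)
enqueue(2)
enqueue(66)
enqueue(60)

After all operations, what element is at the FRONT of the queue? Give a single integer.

enqueue(41): queue = [41]
dequeue(): queue = []
enqueue(99): queue = [99]
enqueue(2): queue = [99, 2]
enqueue(66): queue = [99, 2, 66]
enqueue(60): queue = [99, 2, 66, 60]

Answer: 99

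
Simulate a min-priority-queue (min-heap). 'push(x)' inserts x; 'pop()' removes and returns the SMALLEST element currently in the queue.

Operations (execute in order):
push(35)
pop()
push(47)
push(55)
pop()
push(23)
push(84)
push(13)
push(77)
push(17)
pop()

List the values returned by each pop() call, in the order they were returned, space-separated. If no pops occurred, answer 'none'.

push(35): heap contents = [35]
pop() → 35: heap contents = []
push(47): heap contents = [47]
push(55): heap contents = [47, 55]
pop() → 47: heap contents = [55]
push(23): heap contents = [23, 55]
push(84): heap contents = [23, 55, 84]
push(13): heap contents = [13, 23, 55, 84]
push(77): heap contents = [13, 23, 55, 77, 84]
push(17): heap contents = [13, 17, 23, 55, 77, 84]
pop() → 13: heap contents = [17, 23, 55, 77, 84]

Answer: 35 47 13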